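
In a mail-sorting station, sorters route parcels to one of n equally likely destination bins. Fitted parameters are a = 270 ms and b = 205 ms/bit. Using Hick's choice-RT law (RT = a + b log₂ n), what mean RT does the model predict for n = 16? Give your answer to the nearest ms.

1090 ms

log₂(16) = 4 bits, so RT = 270 + 205 × 4 ≈ 1090.000 ms.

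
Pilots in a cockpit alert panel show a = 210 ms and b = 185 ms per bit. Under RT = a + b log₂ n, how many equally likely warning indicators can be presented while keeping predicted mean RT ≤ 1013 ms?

185·log₂ n ≤ 1013 − 210 = 803, giving log₂ n ≤ 4.3405 and n ≤ 20.260. The largest whole number is 20.

20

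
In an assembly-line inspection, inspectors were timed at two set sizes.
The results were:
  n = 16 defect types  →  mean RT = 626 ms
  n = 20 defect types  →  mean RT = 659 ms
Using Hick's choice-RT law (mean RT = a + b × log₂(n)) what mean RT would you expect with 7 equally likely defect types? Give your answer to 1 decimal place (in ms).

Fit slope and intercept:
  b = (659 − 626) / (log₂ 20 − log₂ 16) = 33 / (4.3219 − 4) = 102.507 ms/bit
  a = 626 − 102.507 × 4 = 215.971 ms
Then RT(7) = 215.971 + 102.507 × log₂ 7 = 215.971 + 102.507 × 2.8074 ≈ 503.745 ms.

503.7 ms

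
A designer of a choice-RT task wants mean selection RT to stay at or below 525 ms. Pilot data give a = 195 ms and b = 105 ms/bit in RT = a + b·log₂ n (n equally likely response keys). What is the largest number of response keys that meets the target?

8

105·log₂ n ≤ 525 − 195 = 330, giving log₂ n ≤ 3.1429 and n ≤ 8.833. The largest whole number is 8.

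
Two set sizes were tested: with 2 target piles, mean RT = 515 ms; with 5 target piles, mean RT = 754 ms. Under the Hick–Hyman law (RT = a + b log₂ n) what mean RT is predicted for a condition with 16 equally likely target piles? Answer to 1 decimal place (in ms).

RT is linear in log₂ n, so two points fix the line:
  b = (754 − 515) / (log₂ 5 − log₂ 2) = 239 / (2.3219 − 1) = 180.797 ms/bit
  a = 515 − 180.797 × 1 = 334.203 ms
Then RT(16) = 334.203 + 180.797 × log₂ 16 = 334.203 + 180.797 × 4 ≈ 1057.390 ms.

1057.4 ms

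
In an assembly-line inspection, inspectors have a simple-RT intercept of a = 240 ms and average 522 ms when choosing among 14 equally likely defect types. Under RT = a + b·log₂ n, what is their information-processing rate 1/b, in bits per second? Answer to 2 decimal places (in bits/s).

Choice component = 522 − 240 = 282 ms over log₂(14) = 3.8074 bits.
b = 282 / 3.8074 = 74.067 ms/bit, so 1/b = 13.501 bits/s.

13.50 bits/s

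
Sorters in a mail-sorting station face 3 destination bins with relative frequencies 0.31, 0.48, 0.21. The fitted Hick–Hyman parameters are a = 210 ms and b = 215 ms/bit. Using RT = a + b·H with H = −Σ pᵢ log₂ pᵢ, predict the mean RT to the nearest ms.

H = 0.31·log₂(1/0.31) + 0.48·log₂(1/0.48) + 0.21·log₂(1/0.21) = 1.5049 bits.
RT = 210 + 215 × 1.5049 = 533.55 ms.

534 ms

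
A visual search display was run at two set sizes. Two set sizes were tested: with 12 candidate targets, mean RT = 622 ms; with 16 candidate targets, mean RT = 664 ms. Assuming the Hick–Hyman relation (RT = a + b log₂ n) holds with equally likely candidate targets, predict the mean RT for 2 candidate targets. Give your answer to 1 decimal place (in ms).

360.4 ms

Solve the two-equation system in a and b:
  b = (664 − 622) / (log₂ 16 − log₂ 12) = 42 / (4 − 3.5850) = 101.196 ms/bit
  a = 622 − 101.196 × 3.5850 = 259.217 ms
Then RT(2) = 259.217 + 101.196 × log₂ 2 = 259.217 + 101.196 × 1 ≈ 360.413 ms.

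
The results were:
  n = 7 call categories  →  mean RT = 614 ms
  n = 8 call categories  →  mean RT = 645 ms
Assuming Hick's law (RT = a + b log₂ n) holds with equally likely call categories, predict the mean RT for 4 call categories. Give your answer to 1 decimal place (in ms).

484.1 ms

Solve the two-equation system in a and b:
  b = (645 − 614) / (log₂ 8 − log₂ 7) = 31 / (3 − 2.8074) = 160.918 ms/bit
  a = 614 − 160.918 × 2.8074 = 162.247 ms
Then RT(4) = 162.247 + 160.918 × log₂ 4 = 162.247 + 160.918 × 2 ≈ 484.082 ms.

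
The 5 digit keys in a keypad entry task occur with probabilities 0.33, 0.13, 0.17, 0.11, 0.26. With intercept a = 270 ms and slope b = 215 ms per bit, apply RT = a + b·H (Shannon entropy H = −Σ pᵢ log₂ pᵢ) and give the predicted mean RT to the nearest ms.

H = 0.33·log₂(1/0.33) + 0.13·log₂(1/0.13) + 0.17·log₂(1/0.17) + 0.11·log₂(1/0.11) + 0.26·log₂(1/0.26) = 2.2006 bits.
RT = 270 + 215 × 2.2006 = 743.14 ms.

743 ms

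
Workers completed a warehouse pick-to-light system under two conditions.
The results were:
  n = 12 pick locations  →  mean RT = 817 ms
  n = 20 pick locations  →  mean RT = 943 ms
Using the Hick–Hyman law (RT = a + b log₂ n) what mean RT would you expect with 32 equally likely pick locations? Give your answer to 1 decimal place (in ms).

Solve the two-equation system in a and b:
  b = (943 − 817) / (log₂ 20 − log₂ 12) = 126 / (4.3219 − 3.5850) = 170.971 ms/bit
  a = 817 − 170.971 × 3.5850 = 204.074 ms
Then RT(32) = 204.074 + 170.971 × log₂ 32 = 204.074 + 170.971 × 5 ≈ 1058.931 ms.

1058.9 ms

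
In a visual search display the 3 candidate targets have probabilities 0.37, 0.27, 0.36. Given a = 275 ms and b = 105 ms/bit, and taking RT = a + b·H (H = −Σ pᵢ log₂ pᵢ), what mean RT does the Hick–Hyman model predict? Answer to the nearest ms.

H = 0.37·log₂(1/0.37) + 0.27·log₂(1/0.27) + 0.36·log₂(1/0.36) = 1.5714 bits.
RT = 275 + 105 × 1.5714 = 439.99 ms.

440 ms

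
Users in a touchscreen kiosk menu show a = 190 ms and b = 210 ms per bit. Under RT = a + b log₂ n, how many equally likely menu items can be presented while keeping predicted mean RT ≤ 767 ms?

210·log₂ n ≤ 767 − 190 = 577, giving log₂ n ≤ 2.7476 and n ≤ 6.716. The largest whole number is 6.

6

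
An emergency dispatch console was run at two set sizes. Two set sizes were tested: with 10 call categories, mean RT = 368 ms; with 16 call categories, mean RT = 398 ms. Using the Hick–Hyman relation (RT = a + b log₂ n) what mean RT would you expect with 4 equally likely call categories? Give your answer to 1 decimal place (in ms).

309.5 ms

Fit slope and intercept:
  b = (398 − 368) / (log₂ 16 − log₂ 10) = 30 / (4 − 3.3219) = 44.243 ms/bit
  a = 368 − 44.243 × 3.3219 = 221.028 ms
Then RT(4) = 221.028 + 44.243 × log₂ 4 = 221.028 + 44.243 × 2 ≈ 309.514 ms.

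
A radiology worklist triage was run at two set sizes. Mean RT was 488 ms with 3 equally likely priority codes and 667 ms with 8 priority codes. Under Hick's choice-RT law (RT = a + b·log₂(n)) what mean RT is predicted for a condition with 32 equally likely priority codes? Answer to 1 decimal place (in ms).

RT is linear in log₂ n, so two points fix the line:
  b = (667 − 488) / (log₂ 8 − log₂ 3) = 179 / (3 − 1.5850) = 126.498 ms/bit
  a = 488 − 126.498 × 1.5850 = 287.505 ms
Then RT(32) = 287.505 + 126.498 × log₂ 32 = 287.505 + 126.498 × 5 ≈ 919.997 ms.

920.0 ms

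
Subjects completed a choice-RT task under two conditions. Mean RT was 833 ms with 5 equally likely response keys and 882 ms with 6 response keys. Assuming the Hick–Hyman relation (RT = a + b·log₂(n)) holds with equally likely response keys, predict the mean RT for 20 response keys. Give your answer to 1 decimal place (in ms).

1205.6 ms

RT is linear in log₂ n, so two points fix the line:
  b = (882 − 833) / (log₂ 6 − log₂ 5) = 49 / (2.5850 − 2.3219) = 186.287 ms/bit
  a = 833 − 186.287 × 2.3219 = 400.454 ms
Then RT(20) = 400.454 + 186.287 × log₂ 20 = 400.454 + 186.287 × 4.3219 ≈ 1205.575 ms.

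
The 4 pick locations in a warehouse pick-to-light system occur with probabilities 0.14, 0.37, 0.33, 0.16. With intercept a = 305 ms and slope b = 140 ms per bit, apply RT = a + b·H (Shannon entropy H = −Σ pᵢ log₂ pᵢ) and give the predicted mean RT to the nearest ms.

H = 0.14·log₂(1/0.14) + 0.37·log₂(1/0.37) + 0.33·log₂(1/0.33) + 0.16·log₂(1/0.16) = 1.8787 bits.
RT = 305 + 140 × 1.8787 = 568.02 ms.

568 ms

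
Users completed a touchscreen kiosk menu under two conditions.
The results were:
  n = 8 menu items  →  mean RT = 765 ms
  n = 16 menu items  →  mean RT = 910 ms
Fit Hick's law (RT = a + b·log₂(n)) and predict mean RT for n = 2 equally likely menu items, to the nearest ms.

Solve the two-equation system in a and b:
  b = (910 − 765) / (log₂ 16 − log₂ 8) = 145 / (4 − 3) = 145 ms/bit
  a = 765 − 145 × 3 = 330 ms
Then RT(2) = 330 + 145 × log₂ 2 = 330 + 145 × 1 ≈ 475.000 ms.

475 ms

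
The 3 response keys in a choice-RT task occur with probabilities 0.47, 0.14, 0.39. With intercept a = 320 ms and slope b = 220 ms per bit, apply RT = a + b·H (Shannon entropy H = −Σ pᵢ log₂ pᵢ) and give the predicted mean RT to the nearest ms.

Entropy contributions −pᵢ log₂ pᵢ: 0.5120, 0.3971, 0.5298; sum H = 1.4389 bits.
RT = a + bH = 320 + 220·1.4389 = 636.55 ms.

637 ms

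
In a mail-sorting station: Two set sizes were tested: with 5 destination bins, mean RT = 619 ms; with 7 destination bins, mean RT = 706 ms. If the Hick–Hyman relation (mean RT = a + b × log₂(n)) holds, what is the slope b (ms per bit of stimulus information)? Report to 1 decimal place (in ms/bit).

The slope on a log₂ axis is (706 − 619) / (2.8074 − 2.3219) = 179.224 ms/bit.

179.2 ms/bit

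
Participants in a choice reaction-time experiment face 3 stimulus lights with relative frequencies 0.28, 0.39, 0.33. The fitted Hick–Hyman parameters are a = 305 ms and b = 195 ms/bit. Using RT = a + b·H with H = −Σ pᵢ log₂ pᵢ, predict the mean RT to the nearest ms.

H = 0.28·log₂(1/0.28) + 0.39·log₂(1/0.39) + 0.33·log₂(1/0.33) = 1.5718 bits.
RT = 305 + 195 × 1.5718 = 611.51 ms.

612 ms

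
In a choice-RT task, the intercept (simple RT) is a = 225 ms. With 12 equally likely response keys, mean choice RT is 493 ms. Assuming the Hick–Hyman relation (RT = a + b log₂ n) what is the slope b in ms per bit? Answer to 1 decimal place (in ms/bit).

log₂(12) = 3.5850 bits.
b = (RT − a)/log₂ n = (493 − 225) / 3.5850 = 74.757 ms/bit.

74.8 ms/bit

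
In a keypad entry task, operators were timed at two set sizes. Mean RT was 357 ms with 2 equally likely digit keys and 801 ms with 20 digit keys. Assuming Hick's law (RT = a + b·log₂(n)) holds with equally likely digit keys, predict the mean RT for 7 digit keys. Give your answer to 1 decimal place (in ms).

Solve the two-equation system in a and b:
  b = (801 − 357) / (log₂ 20 − log₂ 2) = 444 / (4.3219 − 1) = 133.657 ms/bit
  a = 357 − 133.657 × 1 = 223.343 ms
Then RT(7) = 223.343 + 133.657 × log₂ 7 = 223.343 + 133.657 × 2.8074 ≈ 598.566 ms.

598.6 ms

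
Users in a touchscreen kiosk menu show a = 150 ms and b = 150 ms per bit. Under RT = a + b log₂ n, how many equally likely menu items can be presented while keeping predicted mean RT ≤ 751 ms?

16

Information budget: (751 − 150)/150 = 4.0067 bits, so n ≤ 2^4.0067 = 16.074 → at most 16.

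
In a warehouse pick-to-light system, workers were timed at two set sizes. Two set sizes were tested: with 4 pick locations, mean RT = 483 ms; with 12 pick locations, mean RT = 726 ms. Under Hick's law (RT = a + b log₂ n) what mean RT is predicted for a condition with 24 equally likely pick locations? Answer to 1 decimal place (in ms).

RT is linear in log₂ n, so two points fix the line:
  b = (726 − 483) / (log₂ 12 − log₂ 4) = 243 / (3.5850 − 2) = 153.316 ms/bit
  a = 483 − 153.316 × 2 = 176.368 ms
Then RT(24) = 176.368 + 153.316 × log₂ 24 = 176.368 + 153.316 × 4.5850 ≈ 879.316 ms.

879.3 ms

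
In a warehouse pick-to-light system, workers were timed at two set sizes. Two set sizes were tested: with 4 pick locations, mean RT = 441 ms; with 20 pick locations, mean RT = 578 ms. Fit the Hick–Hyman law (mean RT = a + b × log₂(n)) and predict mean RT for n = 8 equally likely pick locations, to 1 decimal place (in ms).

500.0 ms

Fit slope and intercept:
  b = (578 − 441) / (log₂ 20 − log₂ 4) = 137 / (4.3219 − 2) = 59.003 ms/bit
  a = 441 − 59.003 × 2 = 322.995 ms
Then RT(8) = 322.995 + 59.003 × log₂ 8 = 322.995 + 59.003 × 3 ≈ 500.003 ms.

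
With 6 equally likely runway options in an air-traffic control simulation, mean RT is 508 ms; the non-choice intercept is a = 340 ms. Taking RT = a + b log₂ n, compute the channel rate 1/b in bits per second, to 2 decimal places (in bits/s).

b = (508 − 340)/log₂ 6 = 168/2.5850 = 64.991 ms per bit = 0.06499 s/bit; the reciprocal is 15.387 bits/s.

15.39 bits/s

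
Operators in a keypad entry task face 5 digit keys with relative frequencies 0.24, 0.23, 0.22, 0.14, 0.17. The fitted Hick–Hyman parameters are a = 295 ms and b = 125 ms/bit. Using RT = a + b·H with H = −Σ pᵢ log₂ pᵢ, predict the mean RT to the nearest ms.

H = 0.24·log₂(1/0.24) + 0.23·log₂(1/0.23) + 0.22·log₂(1/0.22) + 0.14·log₂(1/0.14) + 0.17·log₂(1/0.17) = 2.2941 bits.
RT = 295 + 125 × 2.2941 = 581.76 ms.

582 ms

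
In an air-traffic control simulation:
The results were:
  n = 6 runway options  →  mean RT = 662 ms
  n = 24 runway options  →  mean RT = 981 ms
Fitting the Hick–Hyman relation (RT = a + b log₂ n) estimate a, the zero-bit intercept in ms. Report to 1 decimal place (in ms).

The slope on a log₂ axis is (981 − 662) / (4.5850 − 2.5850) = 159.500 ms/bit.
Intercept: a = 662 − 159.500·log₂(6) = 249.698 ms.

249.7 ms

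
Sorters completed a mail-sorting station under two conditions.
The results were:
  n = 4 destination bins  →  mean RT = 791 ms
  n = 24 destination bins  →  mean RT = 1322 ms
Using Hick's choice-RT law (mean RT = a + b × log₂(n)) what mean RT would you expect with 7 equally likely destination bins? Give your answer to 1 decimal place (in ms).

RT is linear in log₂ n, so two points fix the line:
  b = (1322 − 791) / (log₂ 24 − log₂ 4) = 531 / (4.5850 − 2) = 205.419 ms/bit
  a = 791 − 205.419 × 2 = 380.162 ms
Then RT(7) = 380.162 + 205.419 × log₂ 7 = 380.162 + 205.419 × 2.8074 ≈ 956.846 ms.

956.8 ms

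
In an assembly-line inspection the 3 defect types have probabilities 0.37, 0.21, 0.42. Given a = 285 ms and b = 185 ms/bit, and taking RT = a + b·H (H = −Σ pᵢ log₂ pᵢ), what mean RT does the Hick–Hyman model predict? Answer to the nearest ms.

568 ms

H = 0.37·log₂(1/0.37) + 0.21·log₂(1/0.21) + 0.42·log₂(1/0.42) = 1.5292 bits.
RT = 285 + 185 × 1.5292 = 567.90 ms.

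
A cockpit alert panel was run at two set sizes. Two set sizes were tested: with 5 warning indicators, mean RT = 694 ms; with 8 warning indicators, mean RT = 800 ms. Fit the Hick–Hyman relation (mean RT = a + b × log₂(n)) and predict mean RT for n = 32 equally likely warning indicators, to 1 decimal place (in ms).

Fit slope and intercept:
  b = (800 − 694) / (log₂ 8 − log₂ 5) = 106 / (3 − 2.3219) = 156.326 ms/bit
  a = 694 − 156.326 × 2.3219 = 331.023 ms
Then RT(32) = 331.023 + 156.326 × log₂ 32 = 331.023 + 156.326 × 5 ≈ 1112.651 ms.

1112.7 ms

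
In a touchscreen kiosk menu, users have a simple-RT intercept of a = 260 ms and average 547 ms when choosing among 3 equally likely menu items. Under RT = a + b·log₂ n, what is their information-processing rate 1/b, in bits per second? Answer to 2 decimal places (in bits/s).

Choice component = 547 − 260 = 287 ms over log₂(3) = 1.5850 bits.
b = 287 / 1.5850 = 181.077 ms/bit, so 1/b = 5.523 bits/s.

5.52 bits/s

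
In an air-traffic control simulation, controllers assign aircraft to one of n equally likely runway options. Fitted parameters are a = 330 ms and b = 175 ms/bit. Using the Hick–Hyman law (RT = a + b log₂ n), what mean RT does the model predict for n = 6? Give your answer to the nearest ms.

log₂(6) = 2.5850 bits, so RT = 330 + 175 × 2.5850 ≈ 782.368 ms.

782 ms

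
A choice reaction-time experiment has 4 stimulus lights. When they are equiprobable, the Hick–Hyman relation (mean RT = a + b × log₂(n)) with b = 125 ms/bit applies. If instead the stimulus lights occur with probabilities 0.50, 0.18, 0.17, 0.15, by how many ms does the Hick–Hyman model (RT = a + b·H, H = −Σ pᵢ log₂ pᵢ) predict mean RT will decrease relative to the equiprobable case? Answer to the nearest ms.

26 ms

The RT saving is b·ΔH. Equiprobable H₀ = log₂(4) = 2.0000 bits; with the given probabilities H = 1.7904 bits.
b·(H₀ − H) = 125 × (2.0000 − 1.7904) = 26.20 ms.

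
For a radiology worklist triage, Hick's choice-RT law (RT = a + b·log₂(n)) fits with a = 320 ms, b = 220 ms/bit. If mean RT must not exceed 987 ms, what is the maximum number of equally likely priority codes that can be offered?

220·log₂ n ≤ 987 − 320 = 667, giving log₂ n ≤ 3.0318 and n ≤ 8.178. The largest whole number is 8.

8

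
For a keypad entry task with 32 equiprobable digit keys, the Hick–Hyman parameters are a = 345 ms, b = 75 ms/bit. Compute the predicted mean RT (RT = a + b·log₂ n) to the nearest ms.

720 ms

log₂(32) = 5 bits, so RT = 345 + 75 × 5 ≈ 720.000 ms.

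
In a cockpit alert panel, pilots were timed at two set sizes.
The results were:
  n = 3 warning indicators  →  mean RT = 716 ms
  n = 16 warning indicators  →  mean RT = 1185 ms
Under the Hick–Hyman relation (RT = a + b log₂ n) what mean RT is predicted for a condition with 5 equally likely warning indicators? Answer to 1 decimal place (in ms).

With log₂ n on the abscissa the relation is linear; from the two conditions:
  b = (1185 − 716) / (log₂ 16 − log₂ 3) = 469 / (4 − 1.5850) = 194.200 ms/bit
  a = 716 − 194.200 × 1.5850 = 408.200 ms
Then RT(5) = 408.200 + 194.200 × log₂ 5 = 408.200 + 194.200 × 2.3219 ≈ 859.119 ms.

859.1 ms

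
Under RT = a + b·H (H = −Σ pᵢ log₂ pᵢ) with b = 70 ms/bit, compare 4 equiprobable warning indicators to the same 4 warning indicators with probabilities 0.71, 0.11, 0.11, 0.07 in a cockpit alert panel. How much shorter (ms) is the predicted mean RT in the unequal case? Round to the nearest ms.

The RT saving is b·ΔH. Equiprobable H₀ = log₂(4) = 2.0000 bits; with the given probabilities H = 1.3199 bits.
b·(H₀ − H) = 70 × (2.0000 − 1.3199) = 47.60 ms.

48 ms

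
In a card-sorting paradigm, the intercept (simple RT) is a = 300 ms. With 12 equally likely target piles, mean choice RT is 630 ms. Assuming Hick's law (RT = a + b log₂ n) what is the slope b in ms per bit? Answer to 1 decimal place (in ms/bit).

92.1 ms/bit

12 alternatives carry log₂ 12 = 3.5850 bits; the choice cost is 630 − 300 = 330 ms, so b = 330/3.5850 = 92.051 ms/bit.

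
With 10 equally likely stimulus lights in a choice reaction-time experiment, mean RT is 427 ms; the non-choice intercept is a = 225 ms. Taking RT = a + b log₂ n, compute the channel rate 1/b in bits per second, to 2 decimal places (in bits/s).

Choice component = 427 − 225 = 202 ms over log₂(10) = 3.3219 bits.
b = 202 / 3.3219 = 60.808 ms/bit, so 1/b = 16.445 bits/s.

16.45 bits/s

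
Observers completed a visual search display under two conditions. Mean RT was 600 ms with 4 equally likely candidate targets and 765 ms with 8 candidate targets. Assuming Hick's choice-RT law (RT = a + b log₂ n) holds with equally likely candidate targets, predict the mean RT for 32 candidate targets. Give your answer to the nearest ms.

1095 ms

Fit slope and intercept:
  b = (765 − 600) / (log₂ 8 − log₂ 4) = 165 / (3 − 2) = 165 ms/bit
  a = 600 − 165 × 2 = 270 ms
Then RT(32) = 270 + 165 × log₂ 32 = 270 + 165 × 5 ≈ 1095.000 ms.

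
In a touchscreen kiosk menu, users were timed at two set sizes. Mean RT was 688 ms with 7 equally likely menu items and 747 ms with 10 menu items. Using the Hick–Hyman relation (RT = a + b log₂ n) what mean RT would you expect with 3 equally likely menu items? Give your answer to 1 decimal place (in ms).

547.8 ms

Solve the two-equation system in a and b:
  b = (747 − 688) / (log₂ 10 − log₂ 7) = 59 / (3.3219 − 2.8074) = 114.658 ms/bit
  a = 688 − 114.658 × 2.8074 = 366.114 ms
Then RT(3) = 366.114 + 114.658 × log₂ 3 = 366.114 + 114.658 × 1.5850 ≈ 547.843 ms.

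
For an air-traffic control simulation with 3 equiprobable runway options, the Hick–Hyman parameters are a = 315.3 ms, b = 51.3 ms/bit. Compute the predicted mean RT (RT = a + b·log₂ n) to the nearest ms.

397 ms

log₂(3) = 1.5850 bits, so RT = 315.3 + 51.3 × 1.5850 ≈ 396.609 ms.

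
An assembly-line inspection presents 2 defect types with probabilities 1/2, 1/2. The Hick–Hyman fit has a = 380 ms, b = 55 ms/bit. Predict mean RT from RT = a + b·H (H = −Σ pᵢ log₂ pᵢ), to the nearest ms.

435 ms

Each term −pᵢ log₂ pᵢ: 0.5·1 + 0.5·1; summed, H = 1.000 bits.
Mean RT = a + bH = 380 + 55·1.000 = 435.00 ms.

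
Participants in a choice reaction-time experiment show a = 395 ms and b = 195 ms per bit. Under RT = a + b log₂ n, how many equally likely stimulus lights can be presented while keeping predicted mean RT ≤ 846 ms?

Set 395 + 195·log₂ n ≤ 846 → log₂ n ≤ (846 − 395)/195 = 2.3128.
So n ≤ 2^2.3128 = 4.969; the largest integer n is 4.

4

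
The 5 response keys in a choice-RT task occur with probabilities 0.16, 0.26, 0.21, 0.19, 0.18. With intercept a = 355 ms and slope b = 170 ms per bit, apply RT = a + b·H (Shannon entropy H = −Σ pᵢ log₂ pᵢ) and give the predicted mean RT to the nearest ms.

H = 0.16·log₂(1/0.16) + 0.26·log₂(1/0.26) + 0.21·log₂(1/0.21) + 0.19·log₂(1/0.19) + 0.18·log₂(1/0.18) = 2.3017 bits.
RT = 355 + 170 × 2.3017 = 746.28 ms.

746 ms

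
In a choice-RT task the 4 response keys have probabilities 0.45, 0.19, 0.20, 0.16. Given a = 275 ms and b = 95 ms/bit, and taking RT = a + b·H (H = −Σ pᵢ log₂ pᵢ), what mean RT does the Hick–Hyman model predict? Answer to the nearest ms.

Entropy contributions −pᵢ log₂ pᵢ: 0.5184, 0.4552, 0.4644, 0.4230; sum H = 1.8610 bits.
RT = a + bH = 275 + 95·1.8610 = 451.80 ms.

452 ms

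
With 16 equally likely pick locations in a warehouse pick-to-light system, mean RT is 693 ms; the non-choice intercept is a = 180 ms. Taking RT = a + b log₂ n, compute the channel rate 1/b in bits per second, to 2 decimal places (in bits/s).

Choice component = 693 − 180 = 513 ms over log₂(16) = 4 bits.
b = 513 / 4 = 128.250 ms/bit, so 1/b = 7.797 bits/s.

7.80 bits/s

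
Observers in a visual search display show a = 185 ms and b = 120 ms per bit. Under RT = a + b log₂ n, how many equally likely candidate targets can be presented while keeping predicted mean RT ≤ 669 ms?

Information budget: (669 − 185)/120 = 4.0333 bits, so n ≤ 2^4.0333 = 16.374 → at most 16.

16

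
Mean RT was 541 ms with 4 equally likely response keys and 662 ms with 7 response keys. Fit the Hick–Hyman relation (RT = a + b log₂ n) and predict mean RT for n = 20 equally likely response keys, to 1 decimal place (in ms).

Solve the two-equation system in a and b:
  b = (662 − 541) / (log₂ 7 − log₂ 4) = 121 / (2.8074 − 2) = 149.872 ms/bit
  a = 541 − 149.872 × 2 = 241.256 ms
Then RT(20) = 241.256 + 149.872 × log₂ 20 = 241.256 + 149.872 × 4.3219 ≈ 888.992 ms.

889.0 ms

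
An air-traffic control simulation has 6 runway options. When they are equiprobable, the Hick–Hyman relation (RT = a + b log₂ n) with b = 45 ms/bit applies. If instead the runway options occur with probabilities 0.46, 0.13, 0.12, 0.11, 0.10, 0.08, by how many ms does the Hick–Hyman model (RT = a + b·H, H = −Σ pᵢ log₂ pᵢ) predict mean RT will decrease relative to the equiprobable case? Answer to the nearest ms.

Equiprobable entropy H₀ = log₂ 6 = 2.5850 bits.
Skewed entropy H = −Σ pᵢ log₂ pᵢ = 2.2390 bits.
ΔRT = b·(H₀ − H) = 45 × 0.3459 = 15.57 ms.

16 ms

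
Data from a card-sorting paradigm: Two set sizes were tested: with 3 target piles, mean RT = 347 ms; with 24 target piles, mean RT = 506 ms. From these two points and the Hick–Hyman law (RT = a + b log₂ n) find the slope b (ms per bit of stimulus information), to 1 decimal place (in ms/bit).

Slope: b = (506 − 347) / (log₂ 24 − log₂ 3) = 159/3.0000 = 53.000 ms/bit.

53.0 ms/bit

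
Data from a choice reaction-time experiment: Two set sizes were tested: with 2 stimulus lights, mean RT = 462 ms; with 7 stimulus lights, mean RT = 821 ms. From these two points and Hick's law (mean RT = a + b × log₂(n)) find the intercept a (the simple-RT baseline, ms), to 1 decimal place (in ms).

The slope on a log₂ axis is (821 − 462) / (2.8074 − 1) = 198.633 ms/bit.
Intercept: a = 462 − 198.633·log₂(2) = 263.367 ms.

263.4 ms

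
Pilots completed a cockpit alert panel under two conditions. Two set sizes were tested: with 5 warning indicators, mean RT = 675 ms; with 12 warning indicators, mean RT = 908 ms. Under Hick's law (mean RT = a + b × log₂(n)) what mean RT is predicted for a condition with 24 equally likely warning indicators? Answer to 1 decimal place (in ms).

1092.5 ms

Solve the two-equation system in a and b:
  b = (908 − 675) / (log₂ 12 − log₂ 5) = 233 / (3.5850 − 2.3219) = 184.476 ms/bit
  a = 675 − 184.476 × 2.3219 = 246.659 ms
Then RT(24) = 246.659 + 184.476 × log₂ 24 = 246.659 + 184.476 × 4.5850 ≈ 1092.476 ms.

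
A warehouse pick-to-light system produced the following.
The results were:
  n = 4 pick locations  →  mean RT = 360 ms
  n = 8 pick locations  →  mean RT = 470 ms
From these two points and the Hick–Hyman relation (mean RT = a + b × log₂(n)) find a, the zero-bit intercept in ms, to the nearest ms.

140 ms

Slope: b = (470 − 360) / (log₂ 8 − log₂ 4) = 110/1.0000 = 110 ms/bit.
Intercept: a = 360 − 110·log₂(4) = 140.000 ms.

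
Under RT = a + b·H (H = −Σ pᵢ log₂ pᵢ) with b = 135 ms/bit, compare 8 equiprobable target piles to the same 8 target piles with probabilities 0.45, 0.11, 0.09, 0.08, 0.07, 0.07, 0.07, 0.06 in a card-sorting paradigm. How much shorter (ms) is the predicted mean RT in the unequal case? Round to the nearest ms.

The RT saving is b·ΔH. Equiprobable H₀ = log₂(8) = 3.0000 bits; with the given probabilities H = 2.5220 bits.
b·(H₀ − H) = 135 × (3.0000 − 2.5220) = 64.52 ms.

65 ms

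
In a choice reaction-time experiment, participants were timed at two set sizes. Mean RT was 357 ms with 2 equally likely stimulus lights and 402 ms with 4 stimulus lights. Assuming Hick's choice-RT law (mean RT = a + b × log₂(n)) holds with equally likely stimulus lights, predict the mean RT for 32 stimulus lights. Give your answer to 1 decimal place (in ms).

537.0 ms

Fit slope and intercept:
  b = (402 − 357) / (log₂ 4 − log₂ 2) = 45 / (2 − 1) = 45.000 ms/bit
  a = 357 − 45.000 × 1 = 312.000 ms
Then RT(32) = 312.000 + 45.000 × log₂ 32 = 312.000 + 45.000 × 5 ≈ 537.000 ms.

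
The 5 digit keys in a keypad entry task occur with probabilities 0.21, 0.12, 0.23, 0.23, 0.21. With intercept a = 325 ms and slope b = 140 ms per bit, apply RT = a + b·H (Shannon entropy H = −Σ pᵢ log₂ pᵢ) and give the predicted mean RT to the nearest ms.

645 ms

Entropy contributions −pᵢ log₂ pᵢ: 0.4728, 0.3671, 0.4877, 0.4877, 0.4728; sum H = 2.2880 bits.
RT = a + bH = 325 + 140·2.2880 = 645.33 ms.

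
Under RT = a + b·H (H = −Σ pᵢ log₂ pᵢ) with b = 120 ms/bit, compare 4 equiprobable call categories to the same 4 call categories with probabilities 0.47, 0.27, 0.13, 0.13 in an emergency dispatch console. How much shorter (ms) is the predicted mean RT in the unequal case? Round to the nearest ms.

The RT saving is b·ΔH. Equiprobable H₀ = log₂(4) = 2.0000 bits; with the given probabilities H = 1.7873 bits.
b·(H₀ − H) = 120 × (2.0000 − 1.7873) = 25.53 ms.

26 ms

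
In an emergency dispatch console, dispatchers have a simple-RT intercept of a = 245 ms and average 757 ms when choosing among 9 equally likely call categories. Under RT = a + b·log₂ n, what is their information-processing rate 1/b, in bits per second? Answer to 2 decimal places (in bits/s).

b = (757 − 245)/log₂ 9 = 512/3.1699 = 161.518 ms per bit = 0.16152 s/bit; the reciprocal is 6.191 bits/s.

6.19 bits/s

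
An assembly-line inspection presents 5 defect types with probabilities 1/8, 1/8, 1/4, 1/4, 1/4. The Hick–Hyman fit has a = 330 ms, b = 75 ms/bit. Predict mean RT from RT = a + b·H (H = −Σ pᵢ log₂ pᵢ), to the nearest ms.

499 ms

Each term −pᵢ log₂ pᵢ: 0.125·3 + 0.125·3 + 0.25·2 + 0.25·2 + 0.25·2; summed, H = 2.250 bits.
Mean RT = a + bH = 330 + 75·2.250 = 498.75 ms.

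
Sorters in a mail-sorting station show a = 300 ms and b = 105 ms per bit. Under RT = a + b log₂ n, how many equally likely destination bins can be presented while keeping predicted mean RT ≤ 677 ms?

105·log₂ n ≤ 677 − 300 = 377, giving log₂ n ≤ 3.5905 and n ≤ 12.046. The largest whole number is 12.

12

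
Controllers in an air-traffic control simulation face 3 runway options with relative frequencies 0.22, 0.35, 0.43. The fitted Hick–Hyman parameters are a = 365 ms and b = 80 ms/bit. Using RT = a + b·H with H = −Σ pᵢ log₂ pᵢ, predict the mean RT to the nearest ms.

Entropy contributions −pᵢ log₂ pᵢ: 0.4806, 0.5301, 0.5236; sum H = 1.5342 bits.
RT = a + bH = 365 + 80·1.5342 = 487.74 ms.

488 ms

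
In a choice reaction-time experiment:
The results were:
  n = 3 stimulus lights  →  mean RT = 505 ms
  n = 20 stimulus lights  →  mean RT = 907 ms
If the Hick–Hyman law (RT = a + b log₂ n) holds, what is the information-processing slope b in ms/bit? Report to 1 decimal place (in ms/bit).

The slope on a log₂ axis is (907 − 505) / (4.3219 − 1.5850) = 146.878 ms/bit.

146.9 ms/bit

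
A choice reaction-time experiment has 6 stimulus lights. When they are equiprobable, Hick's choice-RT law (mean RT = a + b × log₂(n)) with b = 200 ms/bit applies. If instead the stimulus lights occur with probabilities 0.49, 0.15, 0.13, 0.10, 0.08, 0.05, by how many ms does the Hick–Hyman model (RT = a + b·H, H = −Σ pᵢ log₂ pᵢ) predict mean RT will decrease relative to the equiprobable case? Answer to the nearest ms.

Equiprobable entropy H₀ = log₂ 6 = 2.5850 bits.
Skewed entropy H = −Σ pᵢ log₂ pᵢ = 2.1373 bits.
ΔRT = b·(H₀ − H) = 200 × 0.4477 = 89.54 ms.

90 ms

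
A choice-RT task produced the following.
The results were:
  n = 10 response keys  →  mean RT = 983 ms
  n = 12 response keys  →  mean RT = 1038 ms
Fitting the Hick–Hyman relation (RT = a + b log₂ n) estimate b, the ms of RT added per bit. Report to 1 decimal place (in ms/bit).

b = (RT₂ − RT₁)/(log₂ n₂ − log₂ n₁) = (1038 − 983)/(3.5850 − 3.3219) = 209.098 ms/bit.

209.1 ms/bit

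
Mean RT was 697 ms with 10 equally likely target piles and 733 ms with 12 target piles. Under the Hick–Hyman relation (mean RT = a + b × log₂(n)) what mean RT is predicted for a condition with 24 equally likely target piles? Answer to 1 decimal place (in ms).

RT is linear in log₂ n, so two points fix the line:
  b = (733 − 697) / (log₂ 12 − log₂ 10) = 36 / (3.5850 − 3.3219) = 136.864 ms/bit
  a = 697 − 136.864 × 3.3219 = 242.347 ms
Then RT(24) = 242.347 + 136.864 × log₂ 24 = 242.347 + 136.864 × 4.5850 ≈ 869.864 ms.

869.9 ms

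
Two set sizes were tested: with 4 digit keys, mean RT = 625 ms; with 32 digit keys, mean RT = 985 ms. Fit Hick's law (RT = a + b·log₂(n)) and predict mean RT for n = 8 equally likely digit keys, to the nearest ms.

RT is linear in log₂ n, so two points fix the line:
  b = (985 − 625) / (log₂ 32 − log₂ 4) = 360 / (5 − 2) = 120 ms/bit
  a = 625 − 120 × 2 = 385 ms
Then RT(8) = 385 + 120 × log₂ 8 = 385 + 120 × 3 ≈ 745.000 ms.

745 ms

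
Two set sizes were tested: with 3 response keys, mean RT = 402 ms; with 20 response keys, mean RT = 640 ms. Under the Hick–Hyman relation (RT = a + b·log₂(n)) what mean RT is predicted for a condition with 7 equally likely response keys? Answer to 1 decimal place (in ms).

Solve the two-equation system in a and b:
  b = (640 − 402) / (log₂ 20 − log₂ 3) = 238 / (4.3219 − 1.5850) = 86.958 ms/bit
  a = 402 − 86.958 × 1.5850 = 264.175 ms
Then RT(7) = 264.175 + 86.958 × log₂ 7 = 264.175 + 86.958 × 2.8074 ≈ 508.296 ms.

508.3 ms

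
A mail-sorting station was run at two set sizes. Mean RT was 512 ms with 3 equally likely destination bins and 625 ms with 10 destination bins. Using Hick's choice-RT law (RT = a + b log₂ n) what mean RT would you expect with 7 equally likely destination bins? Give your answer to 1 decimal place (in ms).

591.5 ms

Fit slope and intercept:
  b = (625 − 512) / (log₂ 10 − log₂ 3) = 113 / (3.3219 − 1.5850) = 65.056 ms/bit
  a = 512 − 65.056 × 1.5850 = 408.889 ms
Then RT(7) = 408.889 + 65.056 × log₂ 7 = 408.889 + 65.056 × 2.8074 ≈ 591.524 ms.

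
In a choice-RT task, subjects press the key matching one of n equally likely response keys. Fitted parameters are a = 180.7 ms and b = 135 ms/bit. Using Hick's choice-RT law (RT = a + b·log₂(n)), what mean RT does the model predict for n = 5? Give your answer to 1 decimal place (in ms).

log₂(5) = 2.3219 bits, so RT = 180.7 + 135 × 2.3219 ≈ 494.160 ms.

494.2 ms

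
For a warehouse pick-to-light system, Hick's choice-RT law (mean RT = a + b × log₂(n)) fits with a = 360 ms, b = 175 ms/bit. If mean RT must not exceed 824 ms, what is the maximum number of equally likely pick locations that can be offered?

6

175·log₂ n ≤ 824 − 360 = 464, giving log₂ n ≤ 2.6514 and n ≤ 6.283. The largest whole number is 6.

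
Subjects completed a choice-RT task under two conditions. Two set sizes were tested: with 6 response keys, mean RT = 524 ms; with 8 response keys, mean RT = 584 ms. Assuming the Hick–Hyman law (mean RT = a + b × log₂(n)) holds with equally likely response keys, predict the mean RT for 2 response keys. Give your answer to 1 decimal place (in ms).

Solve the two-equation system in a and b:
  b = (584 − 524) / (log₂ 8 − log₂ 6) = 60 / (3 − 2.5850) = 144.565 ms/bit
  a = 524 − 144.565 × 2.5850 = 150.304 ms
Then RT(2) = 150.304 + 144.565 × log₂ 2 = 150.304 + 144.565 × 1 ≈ 294.869 ms.

294.9 ms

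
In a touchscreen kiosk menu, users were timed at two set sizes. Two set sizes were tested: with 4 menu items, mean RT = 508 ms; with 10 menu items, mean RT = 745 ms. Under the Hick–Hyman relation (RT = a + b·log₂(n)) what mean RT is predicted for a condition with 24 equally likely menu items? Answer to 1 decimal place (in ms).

With log₂ n on the abscissa the relation is linear; from the two conditions:
  b = (745 − 508) / (log₂ 10 − log₂ 4) = 237 / (3.3219 − 2) = 179.284 ms/bit
  a = 508 − 179.284 × 2 = 149.433 ms
Then RT(24) = 149.433 + 179.284 × log₂ 24 = 149.433 + 179.284 × 4.5850 ≈ 971.441 ms.

971.4 ms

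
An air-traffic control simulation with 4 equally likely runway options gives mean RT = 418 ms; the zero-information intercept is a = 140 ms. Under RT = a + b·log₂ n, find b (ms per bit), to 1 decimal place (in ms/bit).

4 alternatives carry log₂ 4 = 2 bits; the choice cost is 418 − 140 = 278 ms, so b = 278/2 = 139.000 ms/bit.

139.0 ms/bit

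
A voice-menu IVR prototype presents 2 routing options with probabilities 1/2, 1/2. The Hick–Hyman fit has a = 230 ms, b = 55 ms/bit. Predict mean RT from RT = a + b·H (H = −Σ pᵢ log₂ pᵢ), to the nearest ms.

285 ms

H = −Σ pᵢ log₂ pᵢ = 0.5·1 + 0.5·1 = 1.000 bits.
RT = 230 + 55 × 1.000 = 285.00 ms.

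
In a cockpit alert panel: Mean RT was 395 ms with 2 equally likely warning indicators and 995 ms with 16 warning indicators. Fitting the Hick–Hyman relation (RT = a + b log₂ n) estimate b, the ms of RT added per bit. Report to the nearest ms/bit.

200 ms/bit

b = (RT₂ − RT₁)/(log₂ n₂ − log₂ n₁) = (995 − 395)/(4 − 1) = 200 ms/bit.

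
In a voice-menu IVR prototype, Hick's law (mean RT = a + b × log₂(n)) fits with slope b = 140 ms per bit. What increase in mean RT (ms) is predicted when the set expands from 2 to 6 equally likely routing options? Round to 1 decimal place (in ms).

221.9 ms

ΔRT = (a + b log₂ n₂) − (a + b log₂ n₁) = b·(log₂ n₂ − log₂ n₁).
log₂(6) − log₂(2) = 2.5850 − 1 = 1.5850.
ΔRT = 140 × 1.5850 = 221.895 ms.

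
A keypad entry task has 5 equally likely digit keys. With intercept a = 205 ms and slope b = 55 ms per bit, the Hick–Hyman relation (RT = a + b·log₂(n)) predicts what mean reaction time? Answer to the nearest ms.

333 ms

log₂(5) = 2.3219 bits, so RT = 205 + 55 × 2.3219 ≈ 332.706 ms.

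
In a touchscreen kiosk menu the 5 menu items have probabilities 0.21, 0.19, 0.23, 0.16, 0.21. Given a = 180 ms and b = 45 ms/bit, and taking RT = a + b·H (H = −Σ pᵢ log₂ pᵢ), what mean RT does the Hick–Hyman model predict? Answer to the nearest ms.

Entropy contributions −pᵢ log₂ pᵢ: 0.4728, 0.4552, 0.4877, 0.4230, 0.4728; sum H = 2.3116 bits.
RT = a + bH = 180 + 45·2.3116 = 284.02 ms.

284 ms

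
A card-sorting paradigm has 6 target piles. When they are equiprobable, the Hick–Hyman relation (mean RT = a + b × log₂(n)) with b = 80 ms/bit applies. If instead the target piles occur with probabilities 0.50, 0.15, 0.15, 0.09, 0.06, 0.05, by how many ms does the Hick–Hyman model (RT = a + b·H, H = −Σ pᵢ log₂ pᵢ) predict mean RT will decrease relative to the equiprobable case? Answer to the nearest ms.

The RT saving is b·ΔH. Equiprobable H₀ = log₂(6) = 2.5850 bits; with the given probabilities H = 2.0934 bits.
b·(H₀ − H) = 80 × (2.5850 − 2.0934) = 39.33 ms.

39 ms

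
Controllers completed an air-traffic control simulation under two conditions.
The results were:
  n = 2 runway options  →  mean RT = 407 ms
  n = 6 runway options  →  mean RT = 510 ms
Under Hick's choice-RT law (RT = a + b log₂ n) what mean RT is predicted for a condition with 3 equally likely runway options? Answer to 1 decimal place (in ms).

With log₂ n on the abscissa the relation is linear; from the two conditions:
  b = (510 − 407) / (log₂ 6 − log₂ 2) = 103 / (2.5850 − 1) = 64.986 ms/bit
  a = 407 − 64.986 × 1 = 342.014 ms
Then RT(3) = 342.014 + 64.986 × log₂ 3 = 342.014 + 64.986 × 1.5850 ≈ 445.014 ms.

445.0 ms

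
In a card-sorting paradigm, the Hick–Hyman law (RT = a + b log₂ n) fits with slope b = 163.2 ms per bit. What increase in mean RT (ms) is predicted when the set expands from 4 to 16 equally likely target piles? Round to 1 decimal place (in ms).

The intercept a cancels: ΔRT = b·(log₂ n₂ − log₂ n₁) = b·log₂(n₂/n₁).
log₂(16) − log₂(4) = log₂(16/4) = log₂(4) = 2.
ΔRT = 163.2 × 2.0000 = 326.400 ms.

326.4 ms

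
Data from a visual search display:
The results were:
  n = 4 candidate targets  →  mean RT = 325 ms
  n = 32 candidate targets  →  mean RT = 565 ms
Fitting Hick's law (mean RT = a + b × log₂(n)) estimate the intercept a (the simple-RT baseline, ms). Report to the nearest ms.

165 ms

The slope on a log₂ axis is (565 − 325) / (5 − 2) = 80 ms/bit.
Intercept: a = 325 − 80·log₂(4) = 165.000 ms.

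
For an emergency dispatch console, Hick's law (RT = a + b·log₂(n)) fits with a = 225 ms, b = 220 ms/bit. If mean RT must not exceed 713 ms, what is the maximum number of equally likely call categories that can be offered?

4

220·log₂ n ≤ 713 − 225 = 488, giving log₂ n ≤ 2.2182 and n ≤ 4.653. The largest whole number is 4.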